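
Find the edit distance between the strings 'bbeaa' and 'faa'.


Building DP table for s1='bbeaa' (len 5) and s2='faa' (len 3):
       f  a  a
    0  1  2  3
  b 1  1  2  3
  b 2  2  2  3
  e 3  3  3  3
  a 4  4  3  3
  a 5  5  4  3
Edit distance = dp[5][3] = 3

3


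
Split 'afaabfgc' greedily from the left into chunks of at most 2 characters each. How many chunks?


'afaabfgc' has 8 characters.
Chunking with max size 2:
  Chunk 1: 'af' (positions 0-1)
  Chunk 2: 'aa' (positions 2-3)
  Chunk 3: 'bf' (positions 4-5)
  Chunk 4: 'gc' (positions 6-7)
Total chunks: ceil(8 / 2) = 4

4


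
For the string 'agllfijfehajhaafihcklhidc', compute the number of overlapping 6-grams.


String 'agllfijfehajhaafihcklhidc' has length L = 25.
Number of overlapping n-grams = L - n + 1
Substituting: 25 - 6 + 1 = 20

20


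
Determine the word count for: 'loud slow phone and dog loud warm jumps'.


Counting words by splitting on spaces:
  Word 1: 'loud'
  Word 2: 'slow'
  Word 3: 'phone'
  Word 4: 'and'
  Word 5: 'dog'
  Word 6: 'loud'
  Word 7: 'warm'
  Word 8: 'jumps'
Total words: 8

8


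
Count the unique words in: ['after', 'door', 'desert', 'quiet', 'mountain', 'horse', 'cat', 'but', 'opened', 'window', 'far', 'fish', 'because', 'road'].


Listing all tokens and tracking unique types:
  Token 1: 'after' -> NEW (unique so far: 1)
  Token 2: 'door' -> NEW (unique so far: 2)
  Token 3: 'desert' -> NEW (unique so far: 3)
  Token 4: 'quiet' -> NEW (unique so far: 4)
  Token 5: 'mountain' -> NEW (unique so far: 5)
  Token 6: 'horse' -> NEW (unique so far: 6)
  Token 7: 'cat' -> NEW (unique so far: 7)
  Token 8: 'but' -> NEW (unique so far: 8)
  Token 9: 'opened' -> NEW (unique so far: 9)
  Token 10: 'window' -> NEW (unique so far: 10)
  Token 11: 'far' -> NEW (unique so far: 11)
  Token 12: 'fish' -> NEW (unique so far: 12)
  Token 13: 'because' -> NEW (unique so far: 13)
  Token 14: 'road' -> NEW (unique so far: 14)
Unique types: ('after', 'because', 'but', 'cat', 'desert', 'door', 'far', 'fish', 'horse', 'mountain', 'opened', 'quiet', 'road', 'window')
Vocabulary size: 14

14


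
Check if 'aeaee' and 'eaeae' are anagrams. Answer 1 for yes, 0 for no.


Sort characters of 'aeaee': 'aaeee'
Sort characters of 'eaeae': 'aaeee'
Sorted forms match -> they ARE anagrams
Result: 1

1


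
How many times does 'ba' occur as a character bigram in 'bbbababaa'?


Scanning 'bbbababaa' for bigram 'ba':
  Position 0: 'bb' -> no
  Position 1: 'bb' -> no
  Position 2: 'ba' -> MATCH
  Position 3: 'ab' -> no
  Position 4: 'ba' -> MATCH
  Position 5: 'ab' -> no
  Position 6: 'ba' -> MATCH
  Position 7: 'aa' -> no
Total matches: 3

3


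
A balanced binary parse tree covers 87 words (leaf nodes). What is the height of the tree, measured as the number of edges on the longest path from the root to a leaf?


In a balanced binary tree with n leaves the deepest leaf is ceil(log2(n)) edges below the root.
log2(87) = 6.4429
ceil(6.4429) = 7
height (edges) = 7

7


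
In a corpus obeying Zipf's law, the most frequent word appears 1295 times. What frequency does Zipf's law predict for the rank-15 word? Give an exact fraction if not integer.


Zipf's law: freq(rank) = f1 / rank
f1 = 1295, rank = 15
freq = 1295 / 15
GCD(1295, 15) = 5
Simplified: 259/3

259/3


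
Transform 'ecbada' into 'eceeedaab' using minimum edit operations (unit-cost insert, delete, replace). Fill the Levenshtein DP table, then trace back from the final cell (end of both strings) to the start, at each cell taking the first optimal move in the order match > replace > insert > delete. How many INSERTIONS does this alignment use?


Edit distance = 5. Backtracking from cell (6, 9) with preference match > replace > insert > delete,
then listing the resulting alignment 'ecbada' -> 'eceeedaab' left to right:
  Step 1: keep 'e'
  Step 2: keep 'c'
  Step 3: insert 'e' [insertion #1]
  Step 4: replace b->e
  Step 5: replace a->e
  Step 6: keep 'd'
  Step 7: insert 'a' [insertion #2]
  Step 8: keep 'a'
  Step 9: insert 'b' [insertion #3]
Total insertions: 3

3


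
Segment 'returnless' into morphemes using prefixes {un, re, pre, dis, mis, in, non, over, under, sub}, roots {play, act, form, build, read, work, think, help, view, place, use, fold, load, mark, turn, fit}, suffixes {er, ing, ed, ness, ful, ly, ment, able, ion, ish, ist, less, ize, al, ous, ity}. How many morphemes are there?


Segmenting 'returnless' against the inventory:
  're' -> prefix (morpheme 1)
  'turn' -> root (morpheme 2)
  'less' -> suffix (morpheme 3)
Total morphemes: 3

3


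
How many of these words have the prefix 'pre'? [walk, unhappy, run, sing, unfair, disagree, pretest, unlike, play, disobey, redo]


Checking each word for prefix 'pre':
  'walk' -> no (count: 0)
  'unhappy' -> no (count: 0)
  'run' -> no (count: 0)
  'sing' -> no (count: 0)
  'unfair' -> no (count: 0)
  'disagree' -> no (count: 0)
  'pretest' -> YES, starts with 'pre' (count: 1)
  'unlike' -> no (count: 1)
  'play' -> no (count: 1)
  'disobey' -> no (count: 1)
  'redo' -> no (count: 1)
Total with prefix 'pre': 1

1


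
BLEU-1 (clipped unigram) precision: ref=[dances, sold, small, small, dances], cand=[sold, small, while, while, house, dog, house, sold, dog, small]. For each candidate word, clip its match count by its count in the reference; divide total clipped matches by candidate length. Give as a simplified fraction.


Reference word counts: {'dances': 2, 'small': 2, 'sold': 1}
Checking each candidate word (with clipping):
  'sold' -> in reference (ref count 1, used 1/1) -> match (matches: 1)
  'small' -> in reference (ref count 2, used 1/2) -> match (matches: 2)
  'while' -> not in reference -> no match (matches: 2)
  'while' -> not in reference -> no match (matches: 2)
  'house' -> not in reference -> no match (matches: 2)
  'dog' -> not in reference -> no match (matches: 2)
  'house' -> not in reference -> no match (matches: 2)
  'sold' -> ref count 1 already used up (1/1) -> clipped, no match (matches: 2)
  'dog' -> not in reference -> no match (matches: 2)
  'small' -> in reference (ref count 2, used 2/2) -> match (matches: 3)
Clipped matches: 3, Candidate length: 10
Precision = 3/10

3/10


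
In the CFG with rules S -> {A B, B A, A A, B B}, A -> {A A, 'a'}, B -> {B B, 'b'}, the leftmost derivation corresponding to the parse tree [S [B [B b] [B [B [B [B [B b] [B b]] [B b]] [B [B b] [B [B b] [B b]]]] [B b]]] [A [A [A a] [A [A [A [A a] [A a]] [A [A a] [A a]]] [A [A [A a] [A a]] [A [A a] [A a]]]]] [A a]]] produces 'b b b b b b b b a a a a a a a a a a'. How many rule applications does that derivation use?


Every bracketed nonterminal node [X ...] in the tree is produced by exactly one rule application.
Reading the tree off as a leftmost derivation:
  Step 1: S  =>  B A   (applied S -> B A)
  Step 2: B A  =>  B B A   (applied B -> B B)
  Step 3: B B A  =>  b B A   (applied B -> b)
  Step 4: b B A  =>  b B B A   (applied B -> B B)
  Step 5: b B B A  =>  b B B B A   (applied B -> B B)
  Step 6: b B B B A  =>  b B B B B A   (applied B -> B B)
  Step 7: b B B B B A  =>  b B B B B B A   (applied B -> B B)
  Step 8: b B B B B B A  =>  b b B B B B A   (applied B -> b)
  Step 9: b b B B B B A  =>  b b b B B B A   (applied B -> b)
  Step 10: b b b B B B A  =>  b b b b B B A   (applied B -> b)
  Step 11: b b b b B B A  =>  b b b b B B B A   (applied B -> B B)
  Step 12: b b b b B B B A  =>  b b b b b B B A   (applied B -> b)
  Step 13: b b b b b B B A  =>  b b b b b B B B A   (applied B -> B B)
  Step 14: b b b b b B B B A  =>  b b b b b b B B A   (applied B -> b)
  Step 15: b b b b b b B B A  =>  b b b b b b b B A   (applied B -> b)
  Step 16: b b b b b b b B A  =>  b b b b b b b b A   (applied B -> b)
  Step 17: b b b b b b b b A  =>  b b b b b b b b A A   (applied A -> A A)
  Step 18: b b b b b b b b A A  =>  b b b b b b b b A A A   (applied A -> A A)
  Step 19: b b b b b b b b A A A  =>  b b b b b b b b a A A   (applied A -> a)
  Step 20: b b b b b b b b a A A  =>  b b b b b b b b a A A A   (applied A -> A A)
  Step 21: b b b b b b b b a A A A  =>  b b b b b b b b a A A A A   (applied A -> A A)
  Step 22: b b b b b b b b a A A A A  =>  b b b b b b b b a A A A A A   (applied A -> A A)
  Step 23: b b b b b b b b a A A A A A  =>  b b b b b b b b a a A A A A   (applied A -> a)
  Step 24: b b b b b b b b a a A A A A  =>  b b b b b b b b a a a A A A   (applied A -> a)
  Step 25: b b b b b b b b a a a A A A  =>  b b b b b b b b a a a A A A A   (applied A -> A A)
  Step 26: b b b b b b b b a a a A A A A  =>  b b b b b b b b a a a a A A A   (applied A -> a)
  Step 27: b b b b b b b b a a a a A A A  =>  b b b b b b b b a a a a a A A   (applied A -> a)
  Step 28: b b b b b b b b a a a a a A A  =>  b b b b b b b b a a a a a A A A   (applied A -> A A)
  Step 29: b b b b b b b b a a a a a A A A  =>  b b b b b b b b a a a a a A A A A   (applied A -> A A)
  Step 30: b b b b b b b b a a a a a A A A A  =>  b b b b b b b b a a a a a a A A A   (applied A -> a)
  Step 31: b b b b b b b b a a a a a a A A A  =>  b b b b b b b b a a a a a a a A A   (applied A -> a)
  Step 32: b b b b b b b b a a a a a a a A A  =>  b b b b b b b b a a a a a a a A A A   (applied A -> A A)
  Step 33: b b b b b b b b a a a a a a a A A A  =>  b b b b b b b b a a a a a a a a A A   (applied A -> a)
  Step 34: b b b b b b b b a a a a a a a a A A  =>  b b b b b b b b a a a a a a a a a A   (applied A -> a)
  Step 35: b b b b b b b b a a a a a a a a a A  =>  b b b b b b b b a a a a a a a a a a   (applied A -> a)
Final yield: b b b b b b b b a a a a a a a a a a
Total rewrite steps: 35

35


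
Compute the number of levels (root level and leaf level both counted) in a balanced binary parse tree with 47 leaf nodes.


In a balanced binary tree with n leaves the deepest leaf is ceil(log2(n)) edges below the root,
so counting node levels inclusive of root and leaves gives ceil(log2(n)) + 1 levels.
log2(47) = 5.5546
ceil(5.5546) = 6
levels = 6 + 1 = 7

7


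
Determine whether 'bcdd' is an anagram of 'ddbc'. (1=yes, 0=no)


Sort characters of 'bcdd': 'bcdd'
Sort characters of 'ddbc': 'bcdd'
Sorted forms match -> they ARE anagrams
Result: 1

1


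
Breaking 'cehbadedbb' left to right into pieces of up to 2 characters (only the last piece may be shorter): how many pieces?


'cehbadedbb' has 10 characters.
Chunking with max size 2:
  Chunk 1: 'ce' (positions 0-1)
  Chunk 2: 'hb' (positions 2-3)
  Chunk 3: 'ad' (positions 4-5)
  Chunk 4: 'ed' (positions 6-7)
  Chunk 5: 'bb' (positions 8-9)
Total chunks: ceil(10 / 2) = 5

5


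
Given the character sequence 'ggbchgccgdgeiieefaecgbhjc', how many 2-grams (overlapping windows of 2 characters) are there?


String 'ggbchgccgdgeiieefaecgbhjc' has length L = 25.
Number of overlapping n-grams = L - n + 1
Substituting: 25 - 2 + 1 = 24

24


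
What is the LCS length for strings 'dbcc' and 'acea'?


DP table for LCS of 'dbcc' and 'acea':
       a  c  e  a
    0  0  0  0  0
  d 0  0  0  0  0
  b 0  0  0  0  0
  c 0  0  1  1  1
  c 0  0  1  1  1
LCS: 'c'
LCS length = 1

1


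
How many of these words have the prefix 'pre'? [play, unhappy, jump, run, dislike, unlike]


Checking each word for prefix 'pre':
  'play' -> no (count: 0)
  'unhappy' -> no (count: 0)
  'jump' -> no (count: 0)
  'run' -> no (count: 0)
  'dislike' -> no (count: 0)
  'unlike' -> no (count: 0)
Total with prefix 'pre': 0

0


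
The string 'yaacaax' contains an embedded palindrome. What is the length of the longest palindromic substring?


Scanning 'yaacaax' for palindromic substrings.
Substring at positions 1-5: 'aacaa'.
Check: reverse('aacaa') = 'aacaa' -> palindrome confirmed.
Neighbouring characters ('y' / 'x') break symmetry, so it cannot extend further.
No longer palindromic substring exists; longest length = 5

5


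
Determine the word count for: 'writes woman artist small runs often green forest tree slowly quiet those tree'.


Counting words by splitting on spaces:
  Word 1: 'writes'
  Word 2: 'woman'
  Word 3: 'artist'
  Word 4: 'small'
  Word 5: 'runs'
  Word 6: 'often'
  Word 7: 'green'
  Word 8: 'forest'
  Word 9: 'tree'
  Word 10: 'slowly'
  Word 11: 'quiet'
  Word 12: 'those'
  Word 13: 'tree'
Total words: 13

13


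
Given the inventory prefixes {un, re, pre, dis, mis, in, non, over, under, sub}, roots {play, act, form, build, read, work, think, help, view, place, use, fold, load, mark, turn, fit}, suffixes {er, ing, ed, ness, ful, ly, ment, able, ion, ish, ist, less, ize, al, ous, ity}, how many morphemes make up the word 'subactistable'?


Segmenting 'subactistable' against the inventory:
  'sub' -> prefix (morpheme 1)
  'act' -> root (morpheme 2)
  'ist' -> suffix (morpheme 3)
  'able' -> suffix (morpheme 4)
Total morphemes: 4

4


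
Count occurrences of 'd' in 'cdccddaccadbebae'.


Scanning 'cdccddaccadbebae' for 'd':
  Position 1: 'd' -> MATCH (count: 1)
  Position 4: 'd' -> MATCH (count: 2)
  Position 5: 'd' -> MATCH (count: 3)
  Position 10: 'd' -> MATCH (count: 4)
Total occurrences of 'd': 4

4


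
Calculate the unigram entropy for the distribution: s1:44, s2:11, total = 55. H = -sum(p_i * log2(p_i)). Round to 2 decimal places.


Computing entropy H = -sum(p_i * log2(p_i)):
  s1: p = 44/55 = 0.8000, -p*log2(p) = 0.2575
  s2: p = 11/55 = 0.2000, -p*log2(p) = 0.4644
H = sum of terms = 0.7219
Rounded to 2 decimals: 0.72

0.72


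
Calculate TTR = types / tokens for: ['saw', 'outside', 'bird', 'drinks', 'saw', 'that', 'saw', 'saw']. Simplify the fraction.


Tokens: 8
Unique types: ('bird', 'drinks', 'outside', 'saw', 'that') = 5
TTR = 5/8
Already in lowest terms.

5/8


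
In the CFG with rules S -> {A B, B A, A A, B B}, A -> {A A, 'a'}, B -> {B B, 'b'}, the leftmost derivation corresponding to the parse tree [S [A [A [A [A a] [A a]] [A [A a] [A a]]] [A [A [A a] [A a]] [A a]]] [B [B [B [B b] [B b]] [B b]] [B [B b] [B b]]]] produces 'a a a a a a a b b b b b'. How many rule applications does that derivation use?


Every bracketed nonterminal node [X ...] in the tree is produced by exactly one rule application.
Reading the tree off as a leftmost derivation:
  Step 1: S  =>  A B   (applied S -> A B)
  Step 2: A B  =>  A A B   (applied A -> A A)
  Step 3: A A B  =>  A A A B   (applied A -> A A)
  Step 4: A A A B  =>  A A A A B   (applied A -> A A)
  Step 5: A A A A B  =>  a A A A B   (applied A -> a)
  Step 6: a A A A B  =>  a a A A B   (applied A -> a)
  Step 7: a a A A B  =>  a a A A A B   (applied A -> A A)
  Step 8: a a A A A B  =>  a a a A A B   (applied A -> a)
  Step 9: a a a A A B  =>  a a a a A B   (applied A -> a)
  Step 10: a a a a A B  =>  a a a a A A B   (applied A -> A A)
  Step 11: a a a a A A B  =>  a a a a A A A B   (applied A -> A A)
  Step 12: a a a a A A A B  =>  a a a a a A A B   (applied A -> a)
  Step 13: a a a a a A A B  =>  a a a a a a A B   (applied A -> a)
  Step 14: a a a a a a A B  =>  a a a a a a a B   (applied A -> a)
  Step 15: a a a a a a a B  =>  a a a a a a a B B   (applied B -> B B)
  Step 16: a a a a a a a B B  =>  a a a a a a a B B B   (applied B -> B B)
  Step 17: a a a a a a a B B B  =>  a a a a a a a B B B B   (applied B -> B B)
  Step 18: a a a a a a a B B B B  =>  a a a a a a a b B B B   (applied B -> b)
  Step 19: a a a a a a a b B B B  =>  a a a a a a a b b B B   (applied B -> b)
  Step 20: a a a a a a a b b B B  =>  a a a a a a a b b b B   (applied B -> b)
  Step 21: a a a a a a a b b b B  =>  a a a a a a a b b b B B   (applied B -> B B)
  Step 22: a a a a a a a b b b B B  =>  a a a a a a a b b b b B   (applied B -> b)
  Step 23: a a a a a a a b b b b B  =>  a a a a a a a b b b b b   (applied B -> b)
Final yield: a a a a a a a b b b b b
Total rewrite steps: 23

23


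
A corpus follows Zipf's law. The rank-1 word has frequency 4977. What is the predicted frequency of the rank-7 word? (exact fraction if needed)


Zipf's law: freq(rank) = f1 / rank
f1 = 4977, rank = 7
freq = 4977 / 7
= 711

711


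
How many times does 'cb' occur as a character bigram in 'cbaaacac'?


Scanning 'cbaaacac' for bigram 'cb':
  Position 0: 'cb' -> MATCH
  Position 1: 'ba' -> no
  Position 2: 'aa' -> no
  Position 3: 'aa' -> no
  Position 4: 'ac' -> no
  Position 5: 'ca' -> no
  Position 6: 'ac' -> no
Total matches: 1

1


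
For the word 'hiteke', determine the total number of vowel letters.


Scanning each character of 'hiteke':
  Position 1: 'h' -> consonant (running count: 0)
  Position 2: 'i' -> vowel (running count: 1)
  Position 3: 't' -> consonant (running count: 1)
  Position 4: 'e' -> vowel (running count: 2)
  Position 5: 'k' -> consonant (running count: 2)
  Position 6: 'e' -> vowel (running count: 3)
Total vowels: 3

3


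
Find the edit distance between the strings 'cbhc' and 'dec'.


Building DP table for s1='cbhc' (len 4) and s2='dec' (len 3):
       d  e  c
    0  1  2  3
  c 1  1  2  2
  b 2  2  2  3
  h 3  3  3  3
  c 4  4  4  3
Edit distance = dp[4][3] = 3

3


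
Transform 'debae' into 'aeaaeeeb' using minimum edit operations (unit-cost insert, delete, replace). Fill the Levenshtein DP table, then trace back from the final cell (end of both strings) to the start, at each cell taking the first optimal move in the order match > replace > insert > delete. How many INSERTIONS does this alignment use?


Edit distance = 5. Backtracking from cell (5, 8) with preference match > replace > insert > delete,
then listing the resulting alignment 'debae' -> 'aeaaeeeb' left to right:
  Step 1: replace d->a
  Step 2: keep 'e'
  Step 3: replace b->a
  Step 4: keep 'a'
  Step 5: insert 'e' [insertion #1]
  Step 6: insert 'e' [insertion #2]
  Step 7: keep 'e'
  Step 8: insert 'b' [insertion #3]
Total insertions: 3

3


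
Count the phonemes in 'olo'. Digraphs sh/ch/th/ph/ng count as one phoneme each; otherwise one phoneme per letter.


Parsing 'olo' greedily, digraphs first:
  'o' -> vowel phoneme (phonemes so far: 1)
  'l' -> consonant phoneme (phonemes so far: 2)
  'o' -> vowel phoneme (phonemes so far: 3)
Total phonemes: 3

3


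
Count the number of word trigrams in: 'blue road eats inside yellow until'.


Word trigrams from [6] words:
  Trigram 1: (blue road eats)
  Trigram 2: (road eats inside)
  Trigram 3: (eats inside yellow)
  Trigram 4: (inside yellow until)
Total word trigrams: 6 - 2 = 4

4


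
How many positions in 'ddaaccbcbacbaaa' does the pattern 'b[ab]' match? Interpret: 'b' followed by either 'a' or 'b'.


Pattern: b[ab] means 'b' followed by either 'a' or 'b'.
Scanning 'ddaaccbcbacbaaa' position-by-position:
  Pos 0: window 'dd' -> no
  Pos 1: window 'da' -> no
  Pos 2: window 'aa' -> no
  Pos 3: window 'ac' -> no
  Pos 4: window 'cc' -> no
  Pos 5: window 'cb' -> no
  Pos 6: window 'bc' -> no
  Pos 7: window 'cb' -> no
  Pos 8: window 'ba' -> MATCH
  Pos 9: window 'ac' -> no
  Pos 10: window 'cb' -> no
  Pos 11: window 'ba' -> MATCH
  Pos 12: window 'aa' -> no
  Pos 13: window 'aa' -> no
  Pos 14: window 'a' -> no
Total matches: 2

2


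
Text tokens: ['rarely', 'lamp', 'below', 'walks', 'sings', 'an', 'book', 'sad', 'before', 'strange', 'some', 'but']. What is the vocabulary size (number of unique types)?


Listing all tokens and tracking unique types:
  Token 1: 'rarely' -> NEW (unique so far: 1)
  Token 2: 'lamp' -> NEW (unique so far: 2)
  Token 3: 'below' -> NEW (unique so far: 3)
  Token 4: 'walks' -> NEW (unique so far: 4)
  Token 5: 'sings' -> NEW (unique so far: 5)
  Token 6: 'an' -> NEW (unique so far: 6)
  Token 7: 'book' -> NEW (unique so far: 7)
  Token 8: 'sad' -> NEW (unique so far: 8)
  Token 9: 'before' -> NEW (unique so far: 9)
  Token 10: 'strange' -> NEW (unique so far: 10)
  Token 11: 'some' -> NEW (unique so far: 11)
  Token 12: 'but' -> NEW (unique so far: 12)
Unique types: ('an', 'before', 'below', 'book', 'but', 'lamp', 'rarely', 'sad', 'sings', 'some', 'strange', 'walks')
Vocabulary size: 12

12


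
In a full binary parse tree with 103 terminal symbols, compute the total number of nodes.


Leaf nodes (terminals): 103
Internal nodes = n - 1 = 103 - 1 = 102
Total = leaves + internal = 103 + 102 = 205

205


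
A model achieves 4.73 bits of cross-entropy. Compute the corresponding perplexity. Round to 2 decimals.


Perplexity formula: PP = 2^H
H = 4.73
PP = 2^4.73
Decompose: 2^4.73 = 2^4 * 2^0.73
2^4 = 16, 2^0.73 ~ 1.6586391
PP ~ 16 * 1.6586391 = 26.5382256
Rounded to 2 decimals: 26.54

26.54


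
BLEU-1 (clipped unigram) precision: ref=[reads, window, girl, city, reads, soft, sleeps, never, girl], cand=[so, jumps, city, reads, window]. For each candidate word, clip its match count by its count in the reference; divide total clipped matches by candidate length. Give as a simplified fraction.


Reference word counts: {'city': 1, 'girl': 2, 'never': 1, 'reads': 2, 'sleeps': 1, 'soft': 1, 'window': 1}
Checking each candidate word (with clipping):
  'so' -> not in reference -> no match (matches: 0)
  'jumps' -> not in reference -> no match (matches: 0)
  'city' -> in reference (ref count 1, used 1/1) -> match (matches: 1)
  'reads' -> in reference (ref count 2, used 1/2) -> match (matches: 2)
  'window' -> in reference (ref count 1, used 1/1) -> match (matches: 3)
Clipped matches: 3, Candidate length: 5
Precision = 3/5

3/5


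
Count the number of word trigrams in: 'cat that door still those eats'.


Word trigrams from [6] words:
  Trigram 1: (cat that door)
  Trigram 2: (that door still)
  Trigram 3: (door still those)
  Trigram 4: (still those eats)
Total word trigrams: 6 - 2 = 4

4


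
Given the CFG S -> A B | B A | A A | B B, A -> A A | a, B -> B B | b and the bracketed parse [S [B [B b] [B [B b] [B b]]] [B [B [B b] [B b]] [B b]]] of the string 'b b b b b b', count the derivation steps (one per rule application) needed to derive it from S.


Every bracketed nonterminal node [X ...] in the tree is produced by exactly one rule application.
Reading the tree off as a leftmost derivation:
  Step 1: S  =>  B B   (applied S -> B B)
  Step 2: B B  =>  B B B   (applied B -> B B)
  Step 3: B B B  =>  b B B   (applied B -> b)
  Step 4: b B B  =>  b B B B   (applied B -> B B)
  Step 5: b B B B  =>  b b B B   (applied B -> b)
  Step 6: b b B B  =>  b b b B   (applied B -> b)
  Step 7: b b b B  =>  b b b B B   (applied B -> B B)
  Step 8: b b b B B  =>  b b b B B B   (applied B -> B B)
  Step 9: b b b B B B  =>  b b b b B B   (applied B -> b)
  Step 10: b b b b B B  =>  b b b b b B   (applied B -> b)
  Step 11: b b b b b B  =>  b b b b b b   (applied B -> b)
Final yield: b b b b b b
Total rewrite steps: 11

11


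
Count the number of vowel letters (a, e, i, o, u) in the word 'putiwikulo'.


Scanning each character of 'putiwikulo':
  Position 1: 'p' -> consonant (running count: 0)
  Position 2: 'u' -> vowel (running count: 1)
  Position 3: 't' -> consonant (running count: 1)
  Position 4: 'i' -> vowel (running count: 2)
  Position 5: 'w' -> consonant (running count: 2)
  Position 6: 'i' -> vowel (running count: 3)
  Position 7: 'k' -> consonant (running count: 3)
  Position 8: 'u' -> vowel (running count: 4)
  Position 9: 'l' -> consonant (running count: 4)
  Position 10: 'o' -> vowel (running count: 5)
Total vowels: 5

5


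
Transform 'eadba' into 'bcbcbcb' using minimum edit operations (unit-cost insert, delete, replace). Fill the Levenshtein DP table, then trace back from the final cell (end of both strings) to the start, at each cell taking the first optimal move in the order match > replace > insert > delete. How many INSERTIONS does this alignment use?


Edit distance = 6. Backtracking from cell (5, 7) with preference match > replace > insert > delete,
then listing the resulting alignment 'eadba' -> 'bcbcbcb' left to right:
  Step 1: insert 'b' [insertion #1]
  Step 2: replace e->c
  Step 3: replace a->b
  Step 4: replace d->c
  Step 5: keep 'b'
  Step 6: insert 'c' [insertion #2]
  Step 7: replace a->b
Total insertions: 2

2


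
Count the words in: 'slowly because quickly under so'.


Counting words by splitting on spaces:
  Word 1: 'slowly'
  Word 2: 'because'
  Word 3: 'quickly'
  Word 4: 'under'
  Word 5: 'so'
Total words: 5

5


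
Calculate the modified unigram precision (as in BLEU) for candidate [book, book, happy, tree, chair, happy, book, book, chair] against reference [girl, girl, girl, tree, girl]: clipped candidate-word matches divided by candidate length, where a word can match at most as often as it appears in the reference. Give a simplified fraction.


Reference word counts: {'girl': 4, 'tree': 1}
Checking each candidate word (with clipping):
  'book' -> not in reference -> no match (matches: 0)
  'book' -> not in reference -> no match (matches: 0)
  'happy' -> not in reference -> no match (matches: 0)
  'tree' -> in reference (ref count 1, used 1/1) -> match (matches: 1)
  'chair' -> not in reference -> no match (matches: 1)
  'happy' -> not in reference -> no match (matches: 1)
  'book' -> not in reference -> no match (matches: 1)
  'book' -> not in reference -> no match (matches: 1)
  'chair' -> not in reference -> no match (matches: 1)
Clipped matches: 1, Candidate length: 9
Precision = 1/9

1/9


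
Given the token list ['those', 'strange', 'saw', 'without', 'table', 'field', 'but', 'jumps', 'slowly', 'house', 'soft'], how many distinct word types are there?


Listing all tokens and tracking unique types:
  Token 1: 'those' -> NEW (unique so far: 1)
  Token 2: 'strange' -> NEW (unique so far: 2)
  Token 3: 'saw' -> NEW (unique so far: 3)
  Token 4: 'without' -> NEW (unique so far: 4)
  Token 5: 'table' -> NEW (unique so far: 5)
  Token 6: 'field' -> NEW (unique so far: 6)
  Token 7: 'but' -> NEW (unique so far: 7)
  Token 8: 'jumps' -> NEW (unique so far: 8)
  Token 9: 'slowly' -> NEW (unique so far: 9)
  Token 10: 'house' -> NEW (unique so far: 10)
  Token 11: 'soft' -> NEW (unique so far: 11)
Unique types: ('but', 'field', 'house', 'jumps', 'saw', 'slowly', 'soft', 'strange', 'table', 'those', 'without')
Vocabulary size: 11

11


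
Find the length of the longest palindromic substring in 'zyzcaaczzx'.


Scanning 'zyzcaaczzx' for palindromic substrings.
Substring at positions 2-7: 'zcaacz'.
Check: reverse('zcaacz') = 'zcaacz' -> palindrome confirmed.
Neighbouring characters ('y' / 'z') break symmetry, so it cannot extend further.
No longer palindromic substring exists; longest length = 6

6


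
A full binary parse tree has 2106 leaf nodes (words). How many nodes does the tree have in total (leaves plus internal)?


Leaf nodes (terminals): 2106
Internal nodes = n - 1 = 2106 - 1 = 2105
Total = leaves + internal = 2106 + 2105 = 4211

4211


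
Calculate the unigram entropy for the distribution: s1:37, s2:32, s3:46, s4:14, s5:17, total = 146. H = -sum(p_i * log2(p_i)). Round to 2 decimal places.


Computing entropy H = -sum(p_i * log2(p_i)):
  s1: p = 37/146 = 0.2534, -p*log2(p) = 0.5019
  s2: p = 32/146 = 0.2192, -p*log2(p) = 0.4800
  s3: p = 46/146 = 0.3151, -p*log2(p) = 0.5250
  s4: p = 14/146 = 0.0959, -p*log2(p) = 0.3243
  s5: p = 17/146 = 0.1164, -p*log2(p) = 0.3612
H = sum of terms = 2.1924
Rounded to 2 decimals: 2.19

2.19


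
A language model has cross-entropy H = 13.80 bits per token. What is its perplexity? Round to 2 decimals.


Perplexity formula: PP = 2^H
H = 13.80
PP = 2^13.80
Decompose: 2^13.80 = 2^13 * 2^0.80
2^13 = 8192, 2^0.80 ~ 1.7411011
PP ~ 8192 * 1.7411011 = 14263.1002112
Rounded to 2 decimals: 14263.10

14263.10


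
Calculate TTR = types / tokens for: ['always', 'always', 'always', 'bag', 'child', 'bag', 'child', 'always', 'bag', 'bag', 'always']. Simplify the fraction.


Tokens: 11
Unique types: ('always', 'bag', 'child') = 3
TTR = 3/11
Already in lowest terms.

3/11


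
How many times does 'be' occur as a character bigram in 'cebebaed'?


Scanning 'cebebaed' for bigram 'be':
  Position 0: 'ce' -> no
  Position 1: 'eb' -> no
  Position 2: 'be' -> MATCH
  Position 3: 'eb' -> no
  Position 4: 'ba' -> no
  Position 5: 'ae' -> no
  Position 6: 'ed' -> no
Total matches: 1

1


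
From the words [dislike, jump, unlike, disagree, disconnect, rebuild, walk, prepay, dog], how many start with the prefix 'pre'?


Checking each word for prefix 'pre':
  'dislike' -> no (count: 0)
  'jump' -> no (count: 0)
  'unlike' -> no (count: 0)
  'disagree' -> no (count: 0)
  'disconnect' -> no (count: 0)
  'rebuild' -> no (count: 0)
  'walk' -> no (count: 0)
  'prepay' -> YES, starts with 'pre' (count: 1)
  'dog' -> no (count: 1)
Total with prefix 'pre': 1

1


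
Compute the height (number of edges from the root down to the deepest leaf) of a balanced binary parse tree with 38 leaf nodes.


In a balanced binary tree with n leaves the deepest leaf is ceil(log2(n)) edges below the root.
log2(38) = 5.2479
ceil(5.2479) = 6
height (edges) = 6

6


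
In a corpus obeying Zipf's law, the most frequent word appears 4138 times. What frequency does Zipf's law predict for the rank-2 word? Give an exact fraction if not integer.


Zipf's law: freq(rank) = f1 / rank
f1 = 4138, rank = 2
freq = 4138 / 2
= 2069

2069


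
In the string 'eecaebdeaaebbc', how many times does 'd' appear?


Scanning 'eecaebdeaaebbc' for 'd':
  Position 6: 'd' -> MATCH (count: 1)
Total occurrences of 'd': 1

1


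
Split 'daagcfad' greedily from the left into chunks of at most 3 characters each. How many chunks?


'daagcfad' has 8 characters.
Chunking with max size 3:
  Chunk 1: 'daa' (positions 0-2)
  Chunk 2: 'gcf' (positions 3-5)
  Chunk 3: 'ad' (positions 6-7)
Total chunks: ceil(8 / 3) = 3

3


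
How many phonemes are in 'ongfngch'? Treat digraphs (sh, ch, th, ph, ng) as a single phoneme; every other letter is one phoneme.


Parsing 'ongfngch' greedily, digraphs first:
  'o' -> vowel phoneme (phonemes so far: 1)
  'ng' -> digraph (1 consonant phoneme) (phonemes so far: 2)
  'f' -> consonant phoneme (phonemes so far: 3)
  'ng' -> digraph (1 consonant phoneme) (phonemes so far: 4)
  'ch' -> digraph (1 consonant phoneme) (phonemes so far: 5)
Total phonemes: 5

5


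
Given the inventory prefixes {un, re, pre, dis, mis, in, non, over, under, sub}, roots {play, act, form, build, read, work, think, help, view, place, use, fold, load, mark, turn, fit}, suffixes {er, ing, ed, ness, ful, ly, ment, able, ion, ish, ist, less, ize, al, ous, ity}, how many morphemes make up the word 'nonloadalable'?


Segmenting 'nonloadalable' against the inventory:
  'non' -> prefix (morpheme 1)
  'load' -> root (morpheme 2)
  'al' -> suffix (morpheme 3)
  'able' -> suffix (morpheme 4)
Total morphemes: 4

4


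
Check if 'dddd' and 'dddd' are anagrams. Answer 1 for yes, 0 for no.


Sort characters of 'dddd': 'dddd'
Sort characters of 'dddd': 'dddd'
Sorted forms match -> they ARE anagrams
Result: 1

1


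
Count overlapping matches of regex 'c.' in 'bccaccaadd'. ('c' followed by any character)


Pattern: c. means 'c' followed by any character.
Scanning 'bccaccaadd' position-by-position:
  Pos 0: window 'bc' -> no
  Pos 1: window 'cc' -> MATCH
  Pos 2: window 'ca' -> MATCH
  Pos 3: window 'ac' -> no
  Pos 4: window 'cc' -> MATCH
  Pos 5: window 'ca' -> MATCH
  Pos 6: window 'aa' -> no
  Pos 7: window 'ad' -> no
  Pos 8: window 'dd' -> no
  Pos 9: window 'd' -> no
Total matches: 4

4


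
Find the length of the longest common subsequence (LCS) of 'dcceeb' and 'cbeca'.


DP table for LCS of 'dcceeb' and 'cbeca':
       c  b  e  c  a
    0  0  0  0  0  0
  d 0  0  0  0  0  0
  c 0  1  1  1  1  1
  c 0  1  1  1  2  2
  e 0  1  1  2  2  2
  e 0  1  1  2  2  2
  b 0  1  2  2  2  2
LCS: 'cc'
LCS length = 2

2


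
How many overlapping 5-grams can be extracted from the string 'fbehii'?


String 'fbehii' has length L = 6.
Number of overlapping n-grams = L - n + 1
Substituting: 6 - 5 + 1 = 2

2


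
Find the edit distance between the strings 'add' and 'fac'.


Building DP table for s1='add' (len 3) and s2='fac' (len 3):
       f  a  c
    0  1  2  3
  a 1  1  1  2
  d 2  2  2  2
  d 3  3  3  3
Edit distance = dp[3][3] = 3

3


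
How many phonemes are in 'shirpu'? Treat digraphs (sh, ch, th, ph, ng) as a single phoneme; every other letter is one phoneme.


Parsing 'shirpu' greedily, digraphs first:
  'sh' -> digraph (1 consonant phoneme) (phonemes so far: 1)
  'i' -> vowel phoneme (phonemes so far: 2)
  'r' -> consonant phoneme (phonemes so far: 3)
  'p' -> consonant phoneme (phonemes so far: 4)
  'u' -> vowel phoneme (phonemes so far: 5)
Total phonemes: 5

5


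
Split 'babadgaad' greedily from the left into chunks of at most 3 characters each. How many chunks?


'babadgaad' has 9 characters.
Chunking with max size 3:
  Chunk 1: 'bab' (positions 0-2)
  Chunk 2: 'adg' (positions 3-5)
  Chunk 3: 'aad' (positions 6-8)
Total chunks: ceil(9 / 3) = 3

3


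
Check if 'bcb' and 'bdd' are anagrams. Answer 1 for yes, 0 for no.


Sort characters of 'bcb': 'bbc'
Sort characters of 'bdd': 'bdd'
Sorted forms differ -> they are NOT anagrams
Result: 0

0


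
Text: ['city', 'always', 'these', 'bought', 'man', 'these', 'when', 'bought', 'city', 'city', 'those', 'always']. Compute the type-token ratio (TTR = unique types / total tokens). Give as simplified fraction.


Tokens: 12
Unique types: ('always', 'bought', 'city', 'man', 'these', 'those', 'when') = 7
TTR = 7/12
Already in lowest terms.

7/12


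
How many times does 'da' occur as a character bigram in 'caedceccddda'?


Scanning 'caedceccddda' for bigram 'da':
  Position 0: 'ca' -> no
  Position 1: 'ae' -> no
  Position 2: 'ed' -> no
  Position 3: 'dc' -> no
  Position 4: 'ce' -> no
  Position 5: 'ec' -> no
  Position 6: 'cc' -> no
  Position 7: 'cd' -> no
  Position 8: 'dd' -> no
  Position 9: 'dd' -> no
  Position 10: 'da' -> MATCH
Total matches: 1

1


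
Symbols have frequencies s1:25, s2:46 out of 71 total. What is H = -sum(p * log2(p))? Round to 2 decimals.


Computing entropy H = -sum(p_i * log2(p_i)):
  s1: p = 25/71 = 0.3521, -p*log2(p) = 0.5302
  s2: p = 46/71 = 0.6479, -p*log2(p) = 0.4057
H = sum of terms = 0.9359
Rounded to 2 decimals: 0.94

0.94


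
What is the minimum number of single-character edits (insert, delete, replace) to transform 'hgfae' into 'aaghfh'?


Building DP table for s1='hgfae' (len 5) and s2='aaghfh' (len 6):
       a  a  g  h  f  h
    0  1  2  3  4  5  6
  h 1  1  2  3  3  4  5
  g 2  2  2  2  3  4  5
  f 3  3  3  3  3  3  4
  a 4  3  3  4  4  4  4
  e 5  4  4  4  5  5  5
Edit distance = dp[5][6] = 5

5


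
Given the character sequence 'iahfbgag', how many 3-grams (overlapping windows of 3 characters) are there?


String 'iahfbgag' has length L = 8.
Number of overlapping n-grams = L - n + 1
Substituting: 8 - 3 + 1 = 6

6


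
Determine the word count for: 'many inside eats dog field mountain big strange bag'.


Counting words by splitting on spaces:
  Word 1: 'many'
  Word 2: 'inside'
  Word 3: 'eats'
  Word 4: 'dog'
  Word 5: 'field'
  Word 6: 'mountain'
  Word 7: 'big'
  Word 8: 'strange'
  Word 9: 'bag'
Total words: 9

9


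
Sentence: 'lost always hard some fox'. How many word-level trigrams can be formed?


Word trigrams from [5] words:
  Trigram 1: (lost always hard)
  Trigram 2: (always hard some)
  Trigram 3: (hard some fox)
Total word trigrams: 5 - 2 = 3

3


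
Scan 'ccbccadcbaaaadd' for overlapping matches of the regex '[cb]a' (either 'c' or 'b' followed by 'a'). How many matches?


Pattern: [cb]a means either 'c' or 'b' followed by 'a'.
Scanning 'ccbccadcbaaaadd' position-by-position:
  Pos 0: window 'cc' -> no
  Pos 1: window 'cb' -> no
  Pos 2: window 'bc' -> no
  Pos 3: window 'cc' -> no
  Pos 4: window 'ca' -> MATCH
  Pos 5: window 'ad' -> no
  Pos 6: window 'dc' -> no
  Pos 7: window 'cb' -> no
  Pos 8: window 'ba' -> MATCH
  Pos 9: window 'aa' -> no
  Pos 10: window 'aa' -> no
  Pos 11: window 'aa' -> no
  Pos 12: window 'ad' -> no
  Pos 13: window 'dd' -> no
  Pos 14: window 'd' -> no
Total matches: 2

2


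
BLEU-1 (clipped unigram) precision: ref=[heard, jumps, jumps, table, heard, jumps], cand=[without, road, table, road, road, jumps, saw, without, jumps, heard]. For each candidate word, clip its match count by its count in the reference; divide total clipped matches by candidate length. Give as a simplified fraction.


Reference word counts: {'heard': 2, 'jumps': 3, 'table': 1}
Checking each candidate word (with clipping):
  'without' -> not in reference -> no match (matches: 0)
  'road' -> not in reference -> no match (matches: 0)
  'table' -> in reference (ref count 1, used 1/1) -> match (matches: 1)
  'road' -> not in reference -> no match (matches: 1)
  'road' -> not in reference -> no match (matches: 1)
  'jumps' -> in reference (ref count 3, used 1/3) -> match (matches: 2)
  'saw' -> not in reference -> no match (matches: 2)
  'without' -> not in reference -> no match (matches: 2)
  'jumps' -> in reference (ref count 3, used 2/3) -> match (matches: 3)
  'heard' -> in reference (ref count 2, used 1/2) -> match (matches: 4)
Clipped matches: 4, Candidate length: 10
Precision = 4/10 = 2/5

2/5


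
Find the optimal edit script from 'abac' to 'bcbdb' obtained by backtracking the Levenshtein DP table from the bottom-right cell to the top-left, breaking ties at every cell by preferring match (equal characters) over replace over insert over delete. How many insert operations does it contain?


Edit distance = 4. Backtracking from cell (4, 5) with preference match > replace > insert > delete,
then listing the resulting alignment 'abac' -> 'bcbdb' left to right:
  Step 1: insert 'b' [insertion #1]
  Step 2: replace a->c
  Step 3: keep 'b'
  Step 4: replace a->d
  Step 5: replace c->b
Total insertions: 1

1


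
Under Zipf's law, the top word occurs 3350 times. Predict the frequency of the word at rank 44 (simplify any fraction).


Zipf's law: freq(rank) = f1 / rank
f1 = 3350, rank = 44
freq = 3350 / 44
GCD(3350, 44) = 2
Simplified: 1675/22

1675/22


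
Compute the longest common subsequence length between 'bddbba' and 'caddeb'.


DP table for LCS of 'bddbba' and 'caddeb':
       c  a  d  d  e  b
    0  0  0  0  0  0  0
  b 0  0  0  0  0  0  1
  d 0  0  0  1  1  1  1
  d 0  0  0  1  2  2  2
  b 0  0  0  1  2  2  3
  b 0  0  0  1  2  2  3
  a 0  0  1  1  2  2  3
LCS: 'ddb'
LCS length = 3

3


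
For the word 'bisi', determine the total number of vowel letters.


Scanning each character of 'bisi':
  Position 1: 'b' -> consonant (running count: 0)
  Position 2: 'i' -> vowel (running count: 1)
  Position 3: 's' -> consonant (running count: 1)
  Position 4: 'i' -> vowel (running count: 2)
Total vowels: 2

2


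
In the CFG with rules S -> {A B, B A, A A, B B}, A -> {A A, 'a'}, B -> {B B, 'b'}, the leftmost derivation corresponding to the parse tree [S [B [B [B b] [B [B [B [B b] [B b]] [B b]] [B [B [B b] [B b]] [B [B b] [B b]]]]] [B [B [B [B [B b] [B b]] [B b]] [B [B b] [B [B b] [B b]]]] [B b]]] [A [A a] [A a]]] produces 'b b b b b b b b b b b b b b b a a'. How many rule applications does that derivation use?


Every bracketed nonterminal node [X ...] in the tree is produced by exactly one rule application.
Reading the tree off as a leftmost derivation:
  Step 1: S  =>  B A   (applied S -> B A)
  Step 2: B A  =>  B B A   (applied B -> B B)
  Step 3: B B A  =>  B B B A   (applied B -> B B)
  Step 4: B B B A  =>  b B B A   (applied B -> b)
  Step 5: b B B A  =>  b B B B A   (applied B -> B B)
  Step 6: b B B B A  =>  b B B B B A   (applied B -> B B)
  Step 7: b B B B B A  =>  b B B B B B A   (applied B -> B B)
  Step 8: b B B B B B A  =>  b b B B B B A   (applied B -> b)
  Step 9: b b B B B B A  =>  b b b B B B A   (applied B -> b)
  Step 10: b b b B B B A  =>  b b b b B B A   (applied B -> b)
  Step 11: b b b b B B A  =>  b b b b B B B A   (applied B -> B B)
  Step 12: b b b b B B B A  =>  b b b b B B B B A   (applied B -> B B)
  Step 13: b b b b B B B B A  =>  b b b b b B B B A   (applied B -> b)
  Step 14: b b b b b B B B A  =>  b b b b b b B B A   (applied B -> b)
  Step 15: b b b b b b B B A  =>  b b b b b b B B B A   (applied B -> B B)
  Step 16: b b b b b b B B B A  =>  b b b b b b b B B A   (applied B -> b)
  Step 17: b b b b b b b B B A  =>  b b b b b b b b B A   (applied B -> b)
  Step 18: b b b b b b b b B A  =>  b b b b b b b b B B A   (applied B -> B B)
  Step 19: b b b b b b b b B B A  =>  b b b b b b b b B B B A   (applied B -> B B)
  Step 20: b b b b b b b b B B B A  =>  b b b b b b b b B B B B A   (applied B -> B B)
  Step 21: b b b b b b b b B B B B A  =>  b b b b b b b b B B B B B A   (applied B -> B B)
  Step 22: b b b b b b b b B B B B B A  =>  b b b b b b b b b B B B B A   (applied B -> b)
  Step 23: b b b b b b b b b B B B B A  =>  b b b b b b b b b b B B B A   (applied B -> b)
  Step 24: b b b b b b b b b b B B B A  =>  b b b b b b b b b b b B B A   (applied B -> b)
  Step 25: b b b b b b b b b b b B B A  =>  b b b b b b b b b b b B B B A   (applied B -> B B)
  Step 26: b b b b b b b b b b b B B B A  =>  b b b b b b b b b b b b B B A   (applied B -> b)
  Step 27: b b b b b b b b b b b b B B A  =>  b b b b b b b b b b b b B B B A   (applied B -> B B)
  Step 28: b b b b b b b b b b b b B B B A  =>  b b b b b b b b b b b b b B B A   (applied B -> b)
  Step 29: b b b b b b b b b b b b b B B A  =>  b b b b b b b b b b b b b b B A   (applied B -> b)
  Step 30: b b b b b b b b b b b b b b B A  =>  b b b b b b b b b b b b b b b A   (applied B -> b)
  Step 31: b b b b b b b b b b b b b b b A  =>  b b b b b b b b b b b b b b b A A   (applied A -> A A)
  Step 32: b b b b b b b b b b b b b b b A A  =>  b b b b b b b b b b b b b b b a A   (applied A -> a)
  Step 33: b b b b b b b b b b b b b b b a A  =>  b b b b b b b b b b b b b b b a a   (applied A -> a)
Final yield: b b b b b b b b b b b b b b b a a
Total rewrite steps: 33

33
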